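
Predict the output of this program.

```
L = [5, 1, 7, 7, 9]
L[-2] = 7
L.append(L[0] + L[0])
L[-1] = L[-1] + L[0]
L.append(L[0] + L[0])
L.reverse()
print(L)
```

L[-2] = 7 → [5, 1, 7, 7, 9]
append L[0]+L[0] = 5+5 = 10 → [5, 1, 7, 7, 9, 10]
L[-1] = L[-1]+L[0] = 10+5 = 15 → [5, 1, 7, 7, 9, 15]
append L[0]+L[0] = 5+5 = 10 → [5, 1, 7, 7, 9, 15, 10]
reverse → [10, 15, 9, 7, 7, 1, 5]

[10, 15, 9, 7, 7, 1, 5]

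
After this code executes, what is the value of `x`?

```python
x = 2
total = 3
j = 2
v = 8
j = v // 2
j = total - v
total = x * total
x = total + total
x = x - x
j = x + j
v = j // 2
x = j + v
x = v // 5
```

-1

j = 8//2 = 4
j = 3-8 = -5
total = 2*3 = 6
x = 6+6 = 12
x = 12-12 = 0
j = 0+(-5) = -5
v = (-5)//2 = -3
x = (-5)+(-3) = -8
x = (-3)//5 = -1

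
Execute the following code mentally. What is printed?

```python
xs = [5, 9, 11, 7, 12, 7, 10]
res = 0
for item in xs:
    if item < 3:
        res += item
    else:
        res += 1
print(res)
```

7

item=5: not <3, res = 0+1 = 1
item=9: not <3, res = 1+1 = 2
item=11: not <3, res = 2+1 = 3
item=7: not <3, res = 3+1 = 4
item=12: not <3, res = 4+1 = 5
item=7: not <3, res = 5+1 = 6
item=10: not <3, res = 6+1 = 7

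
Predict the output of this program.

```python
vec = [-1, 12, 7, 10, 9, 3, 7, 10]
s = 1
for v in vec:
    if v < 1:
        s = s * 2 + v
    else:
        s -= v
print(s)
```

v=-1: <1, s = 1*2+(-1) = 1
v=12: not <1, s = 1-12 = -11
v=7: not <1, s = (-11)-7 = -18
v=10: not <1, s = (-18)-10 = -28
v=9: not <1, s = (-28)-9 = -37
v=3: not <1, s = (-37)-3 = -40
v=7: not <1, s = (-40)-7 = -47
v=10: not <1, s = (-47)-10 = -57

-57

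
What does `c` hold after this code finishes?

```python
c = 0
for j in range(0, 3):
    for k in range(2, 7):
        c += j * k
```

j=0,k=2: c = 0+0 = 0
j=0,k=3: c = 0+0 = 0
j=0,k=4: c = 0+0 = 0
j=0,k=5: c = 0+0 = 0
j=0,k=6: c = 0+0 = 0
j=1,k=2: c = 0+2 = 2
j=1,k=3: c = 2+3 = 5
j=1,k=4: c = 5+4 = 9
j=1,k=5: c = 9+5 = 14
j=1,k=6: c = 14+6 = 20
j=2,k=2: c = 20+4 = 24
j=2,k=3: c = 24+6 = 30
j=2,k=4: c = 30+8 = 38
j=2,k=5: c = 38+10 = 48
j=2,k=6: c = 48+12 = 60

60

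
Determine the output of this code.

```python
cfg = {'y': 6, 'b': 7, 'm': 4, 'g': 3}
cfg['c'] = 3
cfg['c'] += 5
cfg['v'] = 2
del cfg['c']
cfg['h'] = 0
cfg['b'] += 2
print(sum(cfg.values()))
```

cfg['c'] = 3 → {'y': 6, 'b': 7, 'm': 4, 'g': 3, 'c': 3}
cfg['c'] = 3+5 = 8 → {'y': 6, 'b': 7, 'm': 4, 'g': 3, 'c': 8}
cfg['v'] = 2 → {'y': 6, 'b': 7, 'm': 4, 'g': 3, 'c': 8, 'v': 2}
del 'c' → {'y': 6, 'b': 7, 'm': 4, 'g': 3, 'v': 2}
cfg['h'] = 0 → {'y': 6, 'b': 7, 'm': 4, 'g': 3, 'v': 2, 'h': 0}
cfg['b'] = 7+2 = 9 → {'y': 6, 'b': 9, 'm': 4, 'g': 3, 'v': 2, 'h': 0}
sum of values = 24

24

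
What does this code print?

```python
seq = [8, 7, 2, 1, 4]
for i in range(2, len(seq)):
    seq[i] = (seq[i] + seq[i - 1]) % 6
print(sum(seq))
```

i=2: seq[2] = (2+7)%6 = 3 → [8, 7, 3, 1, 4]
i=3: seq[3] = (1+3)%6 = 4 → [8, 7, 3, 4, 4]
i=4: seq[4] = (4+4)%6 = 2 → [8, 7, 3, 4, 2]
sum = 24

24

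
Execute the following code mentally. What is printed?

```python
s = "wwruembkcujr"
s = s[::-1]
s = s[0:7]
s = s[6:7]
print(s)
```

reverse → 'rjuckbmeurww'
slice [0:7] → 'rjuckbm'
slice [6:7] → 'm'

m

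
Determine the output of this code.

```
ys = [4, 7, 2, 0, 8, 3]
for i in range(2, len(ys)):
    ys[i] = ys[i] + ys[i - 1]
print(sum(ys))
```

i=2: ys[2] = 2+7 = 9 → [4, 7, 9, 0, 8, 3]
i=3: ys[3] = 0+9 = 9 → [4, 7, 9, 9, 8, 3]
i=4: ys[4] = 8+9 = 17 → [4, 7, 9, 9, 17, 3]
i=5: ys[5] = 3+17 = 20 → [4, 7, 9, 9, 17, 20]
sum = 66

66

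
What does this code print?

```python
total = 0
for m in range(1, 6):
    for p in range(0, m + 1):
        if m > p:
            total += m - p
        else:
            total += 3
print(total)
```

m=1,p=0: 1>0, total = 0+1 = 1
m=1,p=1: not 1>1, total = 1+3 = 4
m=2,p=0: 2>0, total = 4+2 = 6
m=2,p=1: 2>1, total = 6+1 = 7
m=2,p=2: not 2>2, total = 7+3 = 10
m=3,p=0: 3>0, total = 10+3 = 13
m=3,p=1: 3>1, total = 13+2 = 15
m=3,p=2: 3>2, total = 15+1 = 16
m=3,p=3: not 3>3, total = 16+3 = 19
m=4,p=0: 4>0, total = 19+4 = 23
m=4,p=1: 4>1, total = 23+3 = 26
m=4,p=2: 4>2, total = 26+2 = 28
m=4,p=3: 4>3, total = 28+1 = 29
m=4,p=4: not 4>4, total = 29+3 = 32
m=5,p=0: 5>0, total = 32+5 = 37
m=5,p=1: 5>1, total = 37+4 = 41
m=5,p=2: 5>2, total = 41+3 = 44
m=5,p=3: 5>3, total = 44+2 = 46
m=5,p=4: 5>4, total = 46+1 = 47
m=5,p=5: not 5>5, total = 47+3 = 50

50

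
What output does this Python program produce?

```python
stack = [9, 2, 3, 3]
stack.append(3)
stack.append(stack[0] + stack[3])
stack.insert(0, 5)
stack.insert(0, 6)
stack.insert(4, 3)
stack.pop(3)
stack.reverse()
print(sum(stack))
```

44

append 3 → [9, 2, 3, 3, 3]
append stack[0]+stack[3] = 9+3 = 12 → [9, 2, 3, 3, 3, 12]
insert 5 at 0 → [5, 9, 2, 3, 3, 3, 12]
insert 6 at 0 → [6, 5, 9, 2, 3, 3, 3, 12]
insert 3 at 4 → [6, 5, 9, 2, 3, 3, 3, 3, 12]
pop(3) removes 2 → [6, 5, 9, 3, 3, 3, 3, 12]
reverse → [12, 3, 3, 3, 3, 9, 5, 6]
sum = 44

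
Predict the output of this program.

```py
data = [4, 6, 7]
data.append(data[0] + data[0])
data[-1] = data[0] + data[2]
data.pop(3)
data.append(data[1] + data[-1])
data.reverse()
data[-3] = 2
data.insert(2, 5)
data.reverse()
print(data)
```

[4, 6, 5, 2, 13]

append data[0]+data[0] = 4+4 = 8 → [4, 6, 7, 8]
data[-1] = data[0]+data[2] = 4+7 = 11 → [4, 6, 7, 11]
pop(3) removes 11 → [4, 6, 7]
append data[1]+data[-1] = 6+7 = 13 → [4, 6, 7, 13]
reverse → [13, 7, 6, 4]
data[-3] = 2 → [13, 2, 6, 4]
insert 5 at 2 → [13, 2, 5, 6, 4]
reverse → [4, 6, 5, 2, 13]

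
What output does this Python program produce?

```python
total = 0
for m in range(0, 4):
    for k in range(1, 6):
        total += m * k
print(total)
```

m=0,k=1: total = 0+0 = 0
m=0,k=2: total = 0+0 = 0
m=0,k=3: total = 0+0 = 0
m=0,k=4: total = 0+0 = 0
m=0,k=5: total = 0+0 = 0
m=1,k=1: total = 0+1 = 1
m=1,k=2: total = 1+2 = 3
m=1,k=3: total = 3+3 = 6
m=1,k=4: total = 6+4 = 10
m=1,k=5: total = 10+5 = 15
m=2,k=1: total = 15+2 = 17
m=2,k=2: total = 17+4 = 21
m=2,k=3: total = 21+6 = 27
m=2,k=4: total = 27+8 = 35
m=2,k=5: total = 35+10 = 45
m=3,k=1: total = 45+3 = 48
m=3,k=2: total = 48+6 = 54
m=3,k=3: total = 54+9 = 63
m=3,k=4: total = 63+12 = 75
m=3,k=5: total = 75+15 = 90

90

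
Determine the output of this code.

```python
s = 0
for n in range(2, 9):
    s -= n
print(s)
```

n=2: s = 0-2 = -2
n=3: s = (-2)-3 = -5
n=4: s = (-5)-4 = -9
n=5: s = (-9)-5 = -14
n=6: s = (-14)-6 = -20
n=7: s = (-20)-7 = -27
n=8: s = (-27)-8 = -35

-35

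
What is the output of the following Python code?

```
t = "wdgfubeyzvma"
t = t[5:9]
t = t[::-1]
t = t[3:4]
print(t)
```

b

slice [5:9] → 'beyz'
reverse → 'zyeb'
slice [3:4] → 'b'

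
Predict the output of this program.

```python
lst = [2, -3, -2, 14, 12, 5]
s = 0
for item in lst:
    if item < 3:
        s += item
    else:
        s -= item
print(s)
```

-34

item=2: <3, s = 0+2 = 2
item=-3: <3, s = 2+(-3) = -1
item=-2: <3, s = (-1)+(-2) = -3
item=14: not <3, s = (-3)-14 = -17
item=12: not <3, s = (-17)-12 = -29
item=5: not <3, s = (-29)-5 = -34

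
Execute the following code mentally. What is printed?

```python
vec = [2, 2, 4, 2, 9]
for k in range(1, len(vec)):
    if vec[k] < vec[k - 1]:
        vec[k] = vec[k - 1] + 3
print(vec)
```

k=1: 2>=2, unchanged → [2, 2, 4, 2, 9]
k=2: 4>=2, unchanged → [2, 2, 4, 2, 9]
k=3: 2<4, vec[3] = 4+3 = 7 → [2, 2, 4, 7, 9]
k=4: 9>=7, unchanged → [2, 2, 4, 7, 9]

[2, 2, 4, 7, 9]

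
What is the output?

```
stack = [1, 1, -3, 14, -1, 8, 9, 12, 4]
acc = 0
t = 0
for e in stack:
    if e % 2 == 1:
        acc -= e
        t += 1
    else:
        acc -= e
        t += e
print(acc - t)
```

-88

e=1: odd, acc = 0-1 = -1; t=1
e=1: odd, acc = (-1)-1 = -2; t=2
e=-3: odd, acc = (-2)-(-3) = 1; t=3
e=14: not odd, acc = 1-14 = -13; t=17
e=-1: odd, acc = (-13)-(-1) = -12; t=18
e=8: not odd, acc = (-12)-8 = -20; t=26
e=9: odd, acc = (-20)-9 = -29; t=27
e=12: not odd, acc = (-29)-12 = -41; t=39
e=4: not odd, acc = (-41)-4 = -45; t=43
acc-t = (-45)-43 = -88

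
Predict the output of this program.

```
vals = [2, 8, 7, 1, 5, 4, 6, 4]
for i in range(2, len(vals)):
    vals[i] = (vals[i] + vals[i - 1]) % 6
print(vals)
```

[2, 8, 3, 4, 3, 1, 1, 5]

i=2: vals[2] = (7+8)%6 = 3 → [2, 8, 3, 1, 5, 4, 6, 4]
i=3: vals[3] = (1+3)%6 = 4 → [2, 8, 3, 4, 5, 4, 6, 4]
i=4: vals[4] = (5+4)%6 = 3 → [2, 8, 3, 4, 3, 4, 6, 4]
i=5: vals[5] = (4+3)%6 = 1 → [2, 8, 3, 4, 3, 1, 6, 4]
i=6: vals[6] = (6+1)%6 = 1 → [2, 8, 3, 4, 3, 1, 1, 4]
i=7: vals[7] = (4+1)%6 = 5 → [2, 8, 3, 4, 3, 1, 1, 5]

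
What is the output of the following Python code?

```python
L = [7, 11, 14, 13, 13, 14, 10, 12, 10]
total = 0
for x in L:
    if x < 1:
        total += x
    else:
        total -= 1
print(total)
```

x=7: not <1, total = 0-1 = -1
x=11: not <1, total = (-1)-1 = -2
x=14: not <1, total = (-2)-1 = -3
x=13: not <1, total = (-3)-1 = -4
x=13: not <1, total = (-4)-1 = -5
x=14: not <1, total = (-5)-1 = -6
x=10: not <1, total = (-6)-1 = -7
x=12: not <1, total = (-7)-1 = -8
x=10: not <1, total = (-8)-1 = -9

-9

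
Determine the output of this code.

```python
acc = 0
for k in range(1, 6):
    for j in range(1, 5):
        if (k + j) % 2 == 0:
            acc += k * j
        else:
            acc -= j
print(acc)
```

k=1,j=1: even sum, acc = 0+1 = 1
k=1,j=2: odd sum, acc = 1-2 = -1
k=1,j=3: even sum, acc = (-1)+3 = 2
k=1,j=4: odd sum, acc = 2-4 = -2
k=2,j=1: odd sum, acc = (-2)-1 = -3
k=2,j=2: even sum, acc = (-3)+4 = 1
k=2,j=3: odd sum, acc = 1-3 = -2
k=2,j=4: even sum, acc = (-2)+8 = 6
k=3,j=1: even sum, acc = 6+3 = 9
k=3,j=2: odd sum, acc = 9-2 = 7
k=3,j=3: even sum, acc = 7+9 = 16
k=3,j=4: odd sum, acc = 16-4 = 12
k=4,j=1: odd sum, acc = 12-1 = 11
k=4,j=2: even sum, acc = 11+8 = 19
k=4,j=3: odd sum, acc = 19-3 = 16
k=4,j=4: even sum, acc = 16+16 = 32
k=5,j=1: even sum, acc = 32+5 = 37
k=5,j=2: odd sum, acc = 37-2 = 35
k=5,j=3: even sum, acc = 35+15 = 50
k=5,j=4: odd sum, acc = 50-4 = 46

46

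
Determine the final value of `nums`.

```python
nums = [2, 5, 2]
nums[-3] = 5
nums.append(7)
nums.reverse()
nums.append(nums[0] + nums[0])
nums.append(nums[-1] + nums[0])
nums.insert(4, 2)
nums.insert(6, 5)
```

[7, 2, 5, 5, 2, 14, 5, 21]

nums[-3] = 5 → [5, 5, 2]
append 7 → [5, 5, 2, 7]
reverse → [7, 2, 5, 5]
append nums[0]+nums[0] = 7+7 = 14 → [7, 2, 5, 5, 14]
append nums[-1]+nums[0] = 14+7 = 21 → [7, 2, 5, 5, 14, 21]
insert 2 at 4 → [7, 2, 5, 5, 2, 14, 21]
insert 5 at 6 → [7, 2, 5, 5, 2, 14, 5, 21]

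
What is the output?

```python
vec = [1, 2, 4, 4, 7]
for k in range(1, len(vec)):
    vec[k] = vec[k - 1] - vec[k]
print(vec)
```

k=1: vec[1] = 1-2 = -1 → [1, -1, 4, 4, 7]
k=2: vec[2] = (-1)-4 = -5 → [1, -1, -5, 4, 7]
k=3: vec[3] = (-5)-4 = -9 → [1, -1, -5, -9, 7]
k=4: vec[4] = (-9)-7 = -16 → [1, -1, -5, -9, -16]

[1, -1, -5, -9, -16]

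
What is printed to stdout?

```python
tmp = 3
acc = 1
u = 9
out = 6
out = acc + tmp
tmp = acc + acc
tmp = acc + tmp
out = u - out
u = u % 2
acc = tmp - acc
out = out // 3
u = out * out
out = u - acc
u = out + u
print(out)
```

-1

out = 1+3 = 4
tmp = 1+1 = 2
tmp = 1+2 = 3
out = 9-4 = 5
u = 9%2 = 1
acc = 3-1 = 2
out = 5//3 = 1
u = 1*1 = 1
out = 1-2 = -1
u = (-1)+1 = 0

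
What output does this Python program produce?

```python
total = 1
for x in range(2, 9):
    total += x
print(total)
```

x=2: total = 1+2 = 3
x=3: total = 3+3 = 6
x=4: total = 6+4 = 10
x=5: total = 10+5 = 15
x=6: total = 15+6 = 21
x=7: total = 21+7 = 28
x=8: total = 28+8 = 36

36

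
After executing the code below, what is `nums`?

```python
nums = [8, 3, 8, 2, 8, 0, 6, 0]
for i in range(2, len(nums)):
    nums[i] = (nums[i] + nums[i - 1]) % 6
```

[8, 3, 5, 1, 3, 3, 3, 3]

i=2: nums[2] = (8+3)%6 = 5 → [8, 3, 5, 2, 8, 0, 6, 0]
i=3: nums[3] = (2+5)%6 = 1 → [8, 3, 5, 1, 8, 0, 6, 0]
i=4: nums[4] = (8+1)%6 = 3 → [8, 3, 5, 1, 3, 0, 6, 0]
i=5: nums[5] = (0+3)%6 = 3 → [8, 3, 5, 1, 3, 3, 6, 0]
i=6: nums[6] = (6+3)%6 = 3 → [8, 3, 5, 1, 3, 3, 3, 0]
i=7: nums[7] = (0+3)%6 = 3 → [8, 3, 5, 1, 3, 3, 3, 3]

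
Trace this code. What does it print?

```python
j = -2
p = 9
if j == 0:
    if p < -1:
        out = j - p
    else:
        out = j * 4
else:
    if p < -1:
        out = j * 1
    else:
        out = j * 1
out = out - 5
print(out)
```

j=-2, p=9
j == 0 is False; p < -1 is False
→ out = j * 1 = -2
out = (-2)-5 = -7

-7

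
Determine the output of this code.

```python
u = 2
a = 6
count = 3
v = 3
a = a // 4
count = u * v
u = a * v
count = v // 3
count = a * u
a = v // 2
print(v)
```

a = 6//4 = 1
count = 2*3 = 6
u = 1*3 = 3
count = 3//3 = 1
count = 1*3 = 3
a = 3//2 = 1

3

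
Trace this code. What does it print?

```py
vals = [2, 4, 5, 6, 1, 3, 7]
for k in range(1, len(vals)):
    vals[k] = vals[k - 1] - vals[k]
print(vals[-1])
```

-24

k=1: vals[1] = 2-4 = -2 → [2, -2, 5, 6, 1, 3, 7]
k=2: vals[2] = (-2)-5 = -7 → [2, -2, -7, 6, 1, 3, 7]
k=3: vals[3] = (-7)-6 = -13 → [2, -2, -7, -13, 1, 3, 7]
k=4: vals[4] = (-13)-1 = -14 → [2, -2, -7, -13, -14, 3, 7]
k=5: vals[5] = (-14)-3 = -17 → [2, -2, -7, -13, -14, -17, 7]
k=6: vals[6] = (-17)-7 = -24 → [2, -2, -7, -13, -14, -17, -24]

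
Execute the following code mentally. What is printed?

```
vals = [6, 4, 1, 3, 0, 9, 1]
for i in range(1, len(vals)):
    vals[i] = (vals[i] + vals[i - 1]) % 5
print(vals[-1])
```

i=1: vals[1] = (4+6)%5 = 0 → [6, 0, 1, 3, 0, 9, 1]
i=2: vals[2] = (1+0)%5 = 1 → [6, 0, 1, 3, 0, 9, 1]
i=3: vals[3] = (3+1)%5 = 4 → [6, 0, 1, 4, 0, 9, 1]
i=4: vals[4] = (0+4)%5 = 4 → [6, 0, 1, 4, 4, 9, 1]
i=5: vals[5] = (9+4)%5 = 3 → [6, 0, 1, 4, 4, 3, 1]
i=6: vals[6] = (1+3)%5 = 4 → [6, 0, 1, 4, 4, 3, 4]

4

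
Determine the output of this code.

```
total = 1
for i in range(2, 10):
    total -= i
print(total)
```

-43

i=2: total = 1-2 = -1
i=3: total = (-1)-3 = -4
i=4: total = (-4)-4 = -8
i=5: total = (-8)-5 = -13
i=6: total = (-13)-6 = -19
i=7: total = (-19)-7 = -26
i=8: total = (-26)-8 = -34
i=9: total = (-34)-9 = -43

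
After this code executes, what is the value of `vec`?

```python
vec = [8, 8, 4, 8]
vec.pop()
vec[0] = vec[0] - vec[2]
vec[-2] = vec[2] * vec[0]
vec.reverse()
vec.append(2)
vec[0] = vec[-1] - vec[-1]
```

pop() removes 8 → [8, 8, 4]
vec[0] = vec[0]-vec[2] = 8-4 = 4 → [4, 8, 4]
vec[-2] = vec[2]*vec[0] = 4*4 = 16 → [4, 16, 4]
reverse → [4, 16, 4]
append 2 → [4, 16, 4, 2]
vec[0] = vec[-1]-vec[-1] = 2-2 = 0 → [0, 16, 4, 2]

[0, 16, 4, 2]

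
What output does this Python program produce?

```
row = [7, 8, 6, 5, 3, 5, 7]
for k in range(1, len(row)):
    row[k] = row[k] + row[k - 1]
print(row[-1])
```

41

k=1: row[1] = 8+7 = 15 → [7, 15, 6, 5, 3, 5, 7]
k=2: row[2] = 6+15 = 21 → [7, 15, 21, 5, 3, 5, 7]
k=3: row[3] = 5+21 = 26 → [7, 15, 21, 26, 3, 5, 7]
k=4: row[4] = 3+26 = 29 → [7, 15, 21, 26, 29, 5, 7]
k=5: row[5] = 5+29 = 34 → [7, 15, 21, 26, 29, 34, 7]
k=6: row[6] = 7+34 = 41 → [7, 15, 21, 26, 29, 34, 41]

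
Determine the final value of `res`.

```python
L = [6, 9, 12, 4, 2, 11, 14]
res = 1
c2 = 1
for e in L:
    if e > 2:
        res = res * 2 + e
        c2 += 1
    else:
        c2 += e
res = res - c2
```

539

e=6: >2, res = 1*2+6 = 8; c2=2
e=9: >2, res = 8*2+9 = 25; c2=3
e=12: >2, res = 25*2+12 = 62; c2=4
e=4: >2, res = 62*2+4 = 128; c2=5
e=2: not >2; c2=7
e=11: >2, res = 128*2+11 = 267; c2=8
e=14: >2, res = 267*2+14 = 548; c2=9
res-c2 = 548-9 = 539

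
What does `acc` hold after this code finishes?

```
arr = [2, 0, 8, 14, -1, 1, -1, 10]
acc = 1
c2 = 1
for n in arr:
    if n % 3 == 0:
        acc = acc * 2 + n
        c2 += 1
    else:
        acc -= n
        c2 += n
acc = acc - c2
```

n=2: not %3==0, acc = 1-2 = -1; c2=3
n=0: %3==0, acc = (-1)*2+0 = -2; c2=4
n=8: not %3==0, acc = (-2)-8 = -10; c2=12
n=14: not %3==0, acc = (-10)-14 = -24; c2=26
n=-1: not %3==0, acc = (-24)-(-1) = -23; c2=25
n=1: not %3==0, acc = (-23)-1 = -24; c2=26
n=-1: not %3==0, acc = (-24)-(-1) = -23; c2=25
n=10: not %3==0, acc = (-23)-10 = -33; c2=35
acc-c2 = (-33)-35 = -68

-68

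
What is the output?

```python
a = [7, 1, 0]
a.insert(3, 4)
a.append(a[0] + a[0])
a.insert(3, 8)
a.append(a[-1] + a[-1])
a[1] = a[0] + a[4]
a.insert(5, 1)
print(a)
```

insert 4 at 3 → [7, 1, 0, 4]
append a[0]+a[0] = 7+7 = 14 → [7, 1, 0, 4, 14]
insert 8 at 3 → [7, 1, 0, 8, 4, 14]
append a[-1]+a[-1] = 14+14 = 28 → [7, 1, 0, 8, 4, 14, 28]
a[1] = a[0]+a[4] = 7+4 = 11 → [7, 11, 0, 8, 4, 14, 28]
insert 1 at 5 → [7, 11, 0, 8, 4, 1, 14, 28]

[7, 11, 0, 8, 4, 1, 14, 28]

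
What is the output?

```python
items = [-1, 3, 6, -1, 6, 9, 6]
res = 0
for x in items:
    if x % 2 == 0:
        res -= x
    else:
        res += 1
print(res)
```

x=-1: not even, res = 0+1 = 1
x=3: not even, res = 1+1 = 2
x=6: even, res = 2-6 = -4
x=-1: not even, res = (-4)+1 = -3
x=6: even, res = (-3)-6 = -9
x=9: not even, res = (-9)+1 = -8
x=6: even, res = (-8)-6 = -14

-14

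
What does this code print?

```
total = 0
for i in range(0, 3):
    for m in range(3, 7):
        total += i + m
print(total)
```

i=0,m=3: total = 0+3 = 3
i=0,m=4: total = 3+4 = 7
i=0,m=5: total = 7+5 = 12
i=0,m=6: total = 12+6 = 18
i=1,m=3: total = 18+4 = 22
i=1,m=4: total = 22+5 = 27
i=1,m=5: total = 27+6 = 33
i=1,m=6: total = 33+7 = 40
i=2,m=3: total = 40+5 = 45
i=2,m=4: total = 45+6 = 51
i=2,m=5: total = 51+7 = 58
i=2,m=6: total = 58+8 = 66

66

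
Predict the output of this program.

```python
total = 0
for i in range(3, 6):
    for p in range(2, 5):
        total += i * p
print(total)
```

i=3,p=2: total = 0+6 = 6
i=3,p=3: total = 6+9 = 15
i=3,p=4: total = 15+12 = 27
i=4,p=2: total = 27+8 = 35
i=4,p=3: total = 35+12 = 47
i=4,p=4: total = 47+16 = 63
i=5,p=2: total = 63+10 = 73
i=5,p=3: total = 73+15 = 88
i=5,p=4: total = 88+20 = 108

108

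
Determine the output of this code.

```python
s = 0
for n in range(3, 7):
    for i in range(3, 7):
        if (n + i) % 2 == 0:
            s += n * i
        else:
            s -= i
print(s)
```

n=3,i=3: even sum, s = 0+9 = 9
n=3,i=4: odd sum, s = 9-4 = 5
n=3,i=5: even sum, s = 5+15 = 20
n=3,i=6: odd sum, s = 20-6 = 14
n=4,i=3: odd sum, s = 14-3 = 11
n=4,i=4: even sum, s = 11+16 = 27
n=4,i=5: odd sum, s = 27-5 = 22
n=4,i=6: even sum, s = 22+24 = 46
n=5,i=3: even sum, s = 46+15 = 61
n=5,i=4: odd sum, s = 61-4 = 57
n=5,i=5: even sum, s = 57+25 = 82
n=5,i=6: odd sum, s = 82-6 = 76
n=6,i=3: odd sum, s = 76-3 = 73
n=6,i=4: even sum, s = 73+24 = 97
n=6,i=5: odd sum, s = 97-5 = 92
n=6,i=6: even sum, s = 92+36 = 128

128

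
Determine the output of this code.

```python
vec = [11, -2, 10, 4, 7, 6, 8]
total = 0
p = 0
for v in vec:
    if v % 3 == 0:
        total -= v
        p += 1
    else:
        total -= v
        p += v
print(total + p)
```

-5

v=11: not %3==0, total = 0-11 = -11; p=11
v=-2: not %3==0, total = (-11)-(-2) = -9; p=9
v=10: not %3==0, total = (-9)-10 = -19; p=19
v=4: not %3==0, total = (-19)-4 = -23; p=23
v=7: not %3==0, total = (-23)-7 = -30; p=30
v=6: %3==0, total = (-30)-6 = -36; p=31
v=8: not %3==0, total = (-36)-8 = -44; p=39
total+p = (-44)+39 = -5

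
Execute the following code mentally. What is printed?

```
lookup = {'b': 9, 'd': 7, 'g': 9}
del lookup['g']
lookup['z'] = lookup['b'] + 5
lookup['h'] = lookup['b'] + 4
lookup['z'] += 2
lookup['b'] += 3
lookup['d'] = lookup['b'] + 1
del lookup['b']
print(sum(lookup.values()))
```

42

del 'g' → {'b': 9, 'd': 7}
lookup['z'] = lookup['b']+5 = 14 → {'b': 9, 'd': 7, 'z': 14}
lookup['h'] = lookup['b']+4 = 13 → {'b': 9, 'd': 7, 'z': 14, 'h': 13}
lookup['z'] = 14+2 = 16 → {'b': 9, 'd': 7, 'z': 16, 'h': 13}
lookup['b'] = 9+3 = 12 → {'b': 12, 'd': 7, 'z': 16, 'h': 13}
lookup['d'] = lookup['b']+1 = 13 → {'b': 12, 'd': 13, 'z': 16, 'h': 13}
del 'b' → {'d': 13, 'z': 16, 'h': 13}
sum of values = 42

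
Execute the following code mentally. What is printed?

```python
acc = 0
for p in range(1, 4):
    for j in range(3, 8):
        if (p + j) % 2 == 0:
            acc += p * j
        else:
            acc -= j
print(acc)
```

45

p=1,j=3: even sum, acc = 0+3 = 3
p=1,j=4: odd sum, acc = 3-4 = -1
p=1,j=5: even sum, acc = (-1)+5 = 4
p=1,j=6: odd sum, acc = 4-6 = -2
p=1,j=7: even sum, acc = (-2)+7 = 5
p=2,j=3: odd sum, acc = 5-3 = 2
p=2,j=4: even sum, acc = 2+8 = 10
p=2,j=5: odd sum, acc = 10-5 = 5
p=2,j=6: even sum, acc = 5+12 = 17
p=2,j=7: odd sum, acc = 17-7 = 10
p=3,j=3: even sum, acc = 10+9 = 19
p=3,j=4: odd sum, acc = 19-4 = 15
p=3,j=5: even sum, acc = 15+15 = 30
p=3,j=6: odd sum, acc = 30-6 = 24
p=3,j=7: even sum, acc = 24+21 = 45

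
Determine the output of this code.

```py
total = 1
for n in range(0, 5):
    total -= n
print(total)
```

n=0: total = 1-0 = 1
n=1: total = 1-1 = 0
n=2: total = 0-2 = -2
n=3: total = (-2)-3 = -5
n=4: total = (-5)-4 = -9

-9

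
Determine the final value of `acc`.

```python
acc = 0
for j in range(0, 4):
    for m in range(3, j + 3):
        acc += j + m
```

j=1,m=3: acc = 0+4 = 4
j=2,m=3: acc = 4+5 = 9
j=2,m=4: acc = 9+6 = 15
j=3,m=3: acc = 15+6 = 21
j=3,m=4: acc = 21+7 = 28
j=3,m=5: acc = 28+8 = 36

36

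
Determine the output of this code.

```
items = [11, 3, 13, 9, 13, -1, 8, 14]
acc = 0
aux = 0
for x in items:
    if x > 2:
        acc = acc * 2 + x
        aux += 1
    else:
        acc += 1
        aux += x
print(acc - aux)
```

1160

x=11: >2, acc = 0*2+11 = 11; aux=1
x=3: >2, acc = 11*2+3 = 25; aux=2
x=13: >2, acc = 25*2+13 = 63; aux=3
x=9: >2, acc = 63*2+9 = 135; aux=4
x=13: >2, acc = 135*2+13 = 283; aux=5
x=-1: not >2, acc = 283+1 = 284; aux=4
x=8: >2, acc = 284*2+8 = 576; aux=5
x=14: >2, acc = 576*2+14 = 1166; aux=6
acc-aux = 1166-6 = 1160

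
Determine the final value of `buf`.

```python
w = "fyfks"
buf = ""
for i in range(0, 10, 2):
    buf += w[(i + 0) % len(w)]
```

i=0: add w[0]='f' → 'f'
i=2: add w[2]='f' → 'ff'
i=4: add w[4]='s' → 'ffs'
i=6: add w[1]='y' → 'ffsy'
i=8: add w[3]='k' → 'ffsyk'

'ffsyk'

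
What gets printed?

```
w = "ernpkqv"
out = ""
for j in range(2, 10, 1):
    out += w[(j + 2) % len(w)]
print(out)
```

kqvernpk

j=2: add w[4]='k' → 'k'
j=3: add w[5]='q' → 'kq'
j=4: add w[6]='v' → 'kqv'
j=5: add w[0]='e' → 'kqve'
j=6: add w[1]='r' → 'kqver'
j=7: add w[2]='n' → 'kqvern'
j=8: add w[3]='p' → 'kqvernp'
j=9: add w[4]='k' → 'kqvernpk'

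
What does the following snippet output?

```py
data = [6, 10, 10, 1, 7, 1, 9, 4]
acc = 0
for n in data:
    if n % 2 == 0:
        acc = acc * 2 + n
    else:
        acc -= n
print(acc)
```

n=6: even, acc = 0*2+6 = 6
n=10: even, acc = 6*2+10 = 22
n=10: even, acc = 22*2+10 = 54
n=1: not even, acc = 54-1 = 53
n=7: not even, acc = 53-7 = 46
n=1: not even, acc = 46-1 = 45
n=9: not even, acc = 45-9 = 36
n=4: even, acc = 36*2+4 = 76

76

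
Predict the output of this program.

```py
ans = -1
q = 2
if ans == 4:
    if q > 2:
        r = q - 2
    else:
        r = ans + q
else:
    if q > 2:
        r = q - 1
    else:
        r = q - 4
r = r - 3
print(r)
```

ans=-1, q=2
ans == 4 is False; q > 2 is False
→ r = q - 4 = -2
r = (-2)-3 = -5

-5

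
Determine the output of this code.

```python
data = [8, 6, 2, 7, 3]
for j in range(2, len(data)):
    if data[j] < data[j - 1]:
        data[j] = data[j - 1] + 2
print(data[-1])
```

j=2: 2<6, data[2] = 6+2 = 8 → [8, 6, 8, 7, 3]
j=3: 7<8, data[3] = 8+2 = 10 → [8, 6, 8, 10, 3]
j=4: 3<10, data[4] = 10+2 = 12 → [8, 6, 8, 10, 12]

12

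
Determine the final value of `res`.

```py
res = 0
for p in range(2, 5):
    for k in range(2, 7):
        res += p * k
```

p=2,k=2: res = 0+4 = 4
p=2,k=3: res = 4+6 = 10
p=2,k=4: res = 10+8 = 18
p=2,k=5: res = 18+10 = 28
p=2,k=6: res = 28+12 = 40
p=3,k=2: res = 40+6 = 46
p=3,k=3: res = 46+9 = 55
p=3,k=4: res = 55+12 = 67
p=3,k=5: res = 67+15 = 82
p=3,k=6: res = 82+18 = 100
p=4,k=2: res = 100+8 = 108
p=4,k=3: res = 108+12 = 120
p=4,k=4: res = 120+16 = 136
p=4,k=5: res = 136+20 = 156
p=4,k=6: res = 156+24 = 180

180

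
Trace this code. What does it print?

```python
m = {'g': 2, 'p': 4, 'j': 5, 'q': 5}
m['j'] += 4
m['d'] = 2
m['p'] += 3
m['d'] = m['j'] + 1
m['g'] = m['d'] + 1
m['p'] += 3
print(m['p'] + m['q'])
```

15

m['j'] = 5+4 = 9 → {'g': 2, 'p': 4, 'j': 9, 'q': 5}
m['d'] = 2 → {'g': 2, 'p': 4, 'j': 9, 'q': 5, 'd': 2}
m['p'] = 4+3 = 7 → {'g': 2, 'p': 7, 'j': 9, 'q': 5, 'd': 2}
m['d'] = m['j']+1 = 10 → {'g': 2, 'p': 7, 'j': 9, 'q': 5, 'd': 10}
m['g'] = m['d']+1 = 11 → {'g': 11, 'p': 7, 'j': 9, 'q': 5, 'd': 10}
m['p'] = 7+3 = 10 → {'g': 11, 'p': 10, 'j': 9, 'q': 5, 'd': 10}
m['p']+m['q'] = 10+5 = 15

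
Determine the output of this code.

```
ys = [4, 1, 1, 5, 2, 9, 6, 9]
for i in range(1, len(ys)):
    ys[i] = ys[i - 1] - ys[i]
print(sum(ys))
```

-62

i=1: ys[1] = 4-1 = 3 → [4, 3, 1, 5, 2, 9, 6, 9]
i=2: ys[2] = 3-1 = 2 → [4, 3, 2, 5, 2, 9, 6, 9]
i=3: ys[3] = 2-5 = -3 → [4, 3, 2, -3, 2, 9, 6, 9]
i=4: ys[4] = (-3)-2 = -5 → [4, 3, 2, -3, -5, 9, 6, 9]
i=5: ys[5] = (-5)-9 = -14 → [4, 3, 2, -3, -5, -14, 6, 9]
i=6: ys[6] = (-14)-6 = -20 → [4, 3, 2, -3, -5, -14, -20, 9]
i=7: ys[7] = (-20)-9 = -29 → [4, 3, 2, -3, -5, -14, -20, -29]
sum = -62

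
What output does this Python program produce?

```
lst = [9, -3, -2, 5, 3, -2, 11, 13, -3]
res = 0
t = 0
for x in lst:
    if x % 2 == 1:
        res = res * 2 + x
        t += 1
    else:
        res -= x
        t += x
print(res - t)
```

728

x=9: odd, res = 0*2+9 = 9; t=1
x=-3: odd, res = 9*2+(-3) = 15; t=2
x=-2: not odd, res = 15-(-2) = 17; t=0
x=5: odd, res = 17*2+5 = 39; t=1
x=3: odd, res = 39*2+3 = 81; t=2
x=-2: not odd, res = 81-(-2) = 83; t=0
x=11: odd, res = 83*2+11 = 177; t=1
x=13: odd, res = 177*2+13 = 367; t=2
x=-3: odd, res = 367*2+(-3) = 731; t=3
res-t = 731-3 = 728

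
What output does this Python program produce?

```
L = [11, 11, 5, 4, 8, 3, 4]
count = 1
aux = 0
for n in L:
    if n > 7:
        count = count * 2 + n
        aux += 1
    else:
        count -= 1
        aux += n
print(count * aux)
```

n=11: >7, count = 1*2+11 = 13; aux=1
n=11: >7, count = 13*2+11 = 37; aux=2
n=5: not >7, count = 37-1 = 36; aux=7
n=4: not >7, count = 36-1 = 35; aux=11
n=8: >7, count = 35*2+8 = 78; aux=12
n=3: not >7, count = 78-1 = 77; aux=15
n=4: not >7, count = 77-1 = 76; aux=19
count*aux = 76*19 = 1444

1444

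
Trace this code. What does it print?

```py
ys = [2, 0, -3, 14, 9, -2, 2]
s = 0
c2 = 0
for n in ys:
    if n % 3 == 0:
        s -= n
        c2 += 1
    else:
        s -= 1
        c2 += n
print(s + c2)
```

9

n=2: not %3==0, s = 0-1 = -1; c2=2
n=0: %3==0, s = (-1)-0 = -1; c2=3
n=-3: %3==0, s = (-1)-(-3) = 2; c2=4
n=14: not %3==0, s = 2-1 = 1; c2=18
n=9: %3==0, s = 1-9 = -8; c2=19
n=-2: not %3==0, s = (-8)-1 = -9; c2=17
n=2: not %3==0, s = (-9)-1 = -10; c2=19
s+c2 = (-10)+19 = 9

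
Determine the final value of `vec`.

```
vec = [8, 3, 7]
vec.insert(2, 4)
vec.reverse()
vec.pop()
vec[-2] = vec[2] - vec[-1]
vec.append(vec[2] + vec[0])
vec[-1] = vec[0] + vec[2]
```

[7, 0, 3, 10]

insert 4 at 2 → [8, 3, 4, 7]
reverse → [7, 4, 3, 8]
pop() removes 8 → [7, 4, 3]
vec[-2] = vec[2]-vec[-1] = 3-3 = 0 → [7, 0, 3]
append vec[2]+vec[0] = 3+7 = 10 → [7, 0, 3, 10]
vec[-1] = vec[0]+vec[2] = 7+3 = 10 → [7, 0, 3, 10]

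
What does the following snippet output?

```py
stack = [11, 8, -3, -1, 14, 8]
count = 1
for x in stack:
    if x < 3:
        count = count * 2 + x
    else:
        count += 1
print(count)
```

x=11: not <3, count = 1+1 = 2
x=8: not <3, count = 2+1 = 3
x=-3: <3, count = 3*2+(-3) = 3
x=-1: <3, count = 3*2+(-1) = 5
x=14: not <3, count = 5+1 = 6
x=8: not <3, count = 6+1 = 7

7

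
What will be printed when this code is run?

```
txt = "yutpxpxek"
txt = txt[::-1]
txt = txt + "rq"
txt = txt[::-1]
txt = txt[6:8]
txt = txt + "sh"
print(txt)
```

reverse → 'kexpxptuy'
+ 'rq' → 'kexpxptuyrq'
reverse → 'qryutpxpxek'
slice [6:8] → 'xp'
+ 'sh' → 'xpsh'

xpsh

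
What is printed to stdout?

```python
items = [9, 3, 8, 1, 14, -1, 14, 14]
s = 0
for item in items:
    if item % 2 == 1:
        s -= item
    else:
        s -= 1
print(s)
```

-16

item=9: odd, s = 0-9 = -9
item=3: odd, s = (-9)-3 = -12
item=8: not odd, s = (-12)-1 = -13
item=1: odd, s = (-13)-1 = -14
item=14: not odd, s = (-14)-1 = -15
item=-1: odd, s = (-15)-(-1) = -14
item=14: not odd, s = (-14)-1 = -15
item=14: not odd, s = (-15)-1 = -16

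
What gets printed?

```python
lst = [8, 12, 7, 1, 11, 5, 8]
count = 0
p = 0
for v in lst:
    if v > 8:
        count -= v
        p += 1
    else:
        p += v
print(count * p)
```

-713

v=8: not >8; p=8
v=12: >8, count = 0-12 = -12; p=9
v=7: not >8; p=16
v=1: not >8; p=17
v=11: >8, count = (-12)-11 = -23; p=18
v=5: not >8; p=23
v=8: not >8; p=31
count*p = (-23)*31 = -713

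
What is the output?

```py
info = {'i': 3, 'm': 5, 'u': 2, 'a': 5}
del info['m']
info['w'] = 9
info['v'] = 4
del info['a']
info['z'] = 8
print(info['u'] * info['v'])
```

del 'm' → {'i': 3, 'u': 2, 'a': 5}
info['w'] = 9 → {'i': 3, 'u': 2, 'a': 5, 'w': 9}
info['v'] = 4 → {'i': 3, 'u': 2, 'a': 5, 'w': 9, 'v': 4}
del 'a' → {'i': 3, 'u': 2, 'w': 9, 'v': 4}
info['z'] = 8 → {'i': 3, 'u': 2, 'w': 9, 'v': 4, 'z': 8}
info['u']*info['v'] = 2*4 = 8

8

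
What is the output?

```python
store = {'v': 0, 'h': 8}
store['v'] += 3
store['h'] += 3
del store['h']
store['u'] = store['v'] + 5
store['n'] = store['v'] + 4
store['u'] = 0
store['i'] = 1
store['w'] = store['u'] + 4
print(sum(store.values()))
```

15

store['v'] = 0+3 = 3 → {'v': 3, 'h': 8}
store['h'] = 8+3 = 11 → {'v': 3, 'h': 11}
del 'h' → {'v': 3}
store['u'] = store['v']+5 = 8 → {'v': 3, 'u': 8}
store['n'] = store['v']+4 = 7 → {'v': 3, 'u': 8, 'n': 7}
store['u'] = 0 → {'v': 3, 'u': 0, 'n': 7}
store['i'] = 1 → {'v': 3, 'u': 0, 'n': 7, 'i': 1}
store['w'] = store['u']+4 = 4 → {'v': 3, 'u': 0, 'n': 7, 'i': 1, 'w': 4}
sum of values = 15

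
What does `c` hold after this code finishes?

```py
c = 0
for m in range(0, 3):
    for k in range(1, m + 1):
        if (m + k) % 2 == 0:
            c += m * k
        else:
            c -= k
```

4

m=1,k=1: even sum, c = 0+1 = 1
m=2,k=1: odd sum, c = 1-1 = 0
m=2,k=2: even sum, c = 0+4 = 4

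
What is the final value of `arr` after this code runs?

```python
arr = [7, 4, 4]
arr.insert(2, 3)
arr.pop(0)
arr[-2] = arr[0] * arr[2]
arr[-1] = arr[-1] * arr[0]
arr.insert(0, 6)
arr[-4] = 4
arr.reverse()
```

[16, 16, 4, 4]

insert 3 at 2 → [7, 4, 3, 4]
pop(0) removes 7 → [4, 3, 4]
arr[-2] = arr[0]*arr[2] = 4*4 = 16 → [4, 16, 4]
arr[-1] = arr[-1]*arr[0] = 4*4 = 16 → [4, 16, 16]
insert 6 at 0 → [6, 4, 16, 16]
arr[-4] = 4 → [4, 4, 16, 16]
reverse → [16, 16, 4, 4]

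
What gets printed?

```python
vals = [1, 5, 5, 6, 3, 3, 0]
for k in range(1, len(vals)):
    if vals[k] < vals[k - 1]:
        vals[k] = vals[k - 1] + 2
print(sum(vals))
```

k=1: 5>=1, unchanged → [1, 5, 5, 6, 3, 3, 0]
k=2: 5>=5, unchanged → [1, 5, 5, 6, 3, 3, 0]
k=3: 6>=5, unchanged → [1, 5, 5, 6, 3, 3, 0]
k=4: 3<6, vals[4] = 6+2 = 8 → [1, 5, 5, 6, 8, 3, 0]
k=5: 3<8, vals[5] = 8+2 = 10 → [1, 5, 5, 6, 8, 10, 0]
k=6: 0<10, vals[6] = 10+2 = 12 → [1, 5, 5, 6, 8, 10, 12]
sum = 47

47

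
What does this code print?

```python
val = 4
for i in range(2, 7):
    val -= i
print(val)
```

i=2: val = 4-2 = 2
i=3: val = 2-3 = -1
i=4: val = (-1)-4 = -5
i=5: val = (-5)-5 = -10
i=6: val = (-10)-6 = -16

-16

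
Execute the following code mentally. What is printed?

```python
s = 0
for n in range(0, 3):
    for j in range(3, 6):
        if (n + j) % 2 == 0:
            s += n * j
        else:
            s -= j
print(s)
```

n=0,j=3: odd sum, s = 0-3 = -3
n=0,j=4: even sum, s = (-3)+0 = -3
n=0,j=5: odd sum, s = (-3)-5 = -8
n=1,j=3: even sum, s = (-8)+3 = -5
n=1,j=4: odd sum, s = (-5)-4 = -9
n=1,j=5: even sum, s = (-9)+5 = -4
n=2,j=3: odd sum, s = (-4)-3 = -7
n=2,j=4: even sum, s = (-7)+8 = 1
n=2,j=5: odd sum, s = 1-5 = -4

-4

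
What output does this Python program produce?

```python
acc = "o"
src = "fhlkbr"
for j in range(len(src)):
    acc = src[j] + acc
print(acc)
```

j=0: prepend 'f' → 'fo'
j=1: prepend 'h' → 'hfo'
j=2: prepend 'l' → 'lhfo'
j=3: prepend 'k' → 'klhfo'
j=4: prepend 'b' → 'bklhfo'
j=5: prepend 'r' → 'rbklhfo'

rbklhfo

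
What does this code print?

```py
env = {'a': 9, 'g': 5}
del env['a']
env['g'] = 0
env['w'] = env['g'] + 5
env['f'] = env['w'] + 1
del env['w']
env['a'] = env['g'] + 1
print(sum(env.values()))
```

7

del 'a' → {'g': 5}
env['g'] = 0 → {'g': 0}
env['w'] = env['g']+5 = 5 → {'g': 0, 'w': 5}
env['f'] = env['w']+1 = 6 → {'g': 0, 'w': 5, 'f': 6}
del 'w' → {'g': 0, 'f': 6}
env['a'] = env['g']+1 = 1 → {'g': 0, 'f': 6, 'a': 1}
sum of values = 7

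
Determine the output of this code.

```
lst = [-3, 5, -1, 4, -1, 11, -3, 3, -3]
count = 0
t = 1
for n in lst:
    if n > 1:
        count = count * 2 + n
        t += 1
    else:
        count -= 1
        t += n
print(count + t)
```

44

n=-3: not >1, count = 0-1 = -1; t=-2
n=5: >1, count = (-1)*2+5 = 3; t=-1
n=-1: not >1, count = 3-1 = 2; t=-2
n=4: >1, count = 2*2+4 = 8; t=-1
n=-1: not >1, count = 8-1 = 7; t=-2
n=11: >1, count = 7*2+11 = 25; t=-1
n=-3: not >1, count = 25-1 = 24; t=-4
n=3: >1, count = 24*2+3 = 51; t=-3
n=-3: not >1, count = 51-1 = 50; t=-6
count+t = 50+(-6) = 44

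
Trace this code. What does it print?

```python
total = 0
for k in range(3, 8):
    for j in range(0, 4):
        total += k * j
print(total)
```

150

k=3,j=0: total = 0+0 = 0
k=3,j=1: total = 0+3 = 3
k=3,j=2: total = 3+6 = 9
k=3,j=3: total = 9+9 = 18
k=4,j=0: total = 18+0 = 18
k=4,j=1: total = 18+4 = 22
k=4,j=2: total = 22+8 = 30
k=4,j=3: total = 30+12 = 42
k=5,j=0: total = 42+0 = 42
k=5,j=1: total = 42+5 = 47
k=5,j=2: total = 47+10 = 57
k=5,j=3: total = 57+15 = 72
k=6,j=0: total = 72+0 = 72
k=6,j=1: total = 72+6 = 78
k=6,j=2: total = 78+12 = 90
k=6,j=3: total = 90+18 = 108
k=7,j=0: total = 108+0 = 108
k=7,j=1: total = 108+7 = 115
k=7,j=2: total = 115+14 = 129
k=7,j=3: total = 129+21 = 150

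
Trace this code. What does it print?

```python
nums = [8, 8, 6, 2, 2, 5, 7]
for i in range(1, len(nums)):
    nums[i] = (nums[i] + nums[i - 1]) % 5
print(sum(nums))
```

20

i=1: nums[1] = (8+8)%5 = 1 → [8, 1, 6, 2, 2, 5, 7]
i=2: nums[2] = (6+1)%5 = 2 → [8, 1, 2, 2, 2, 5, 7]
i=3: nums[3] = (2+2)%5 = 4 → [8, 1, 2, 4, 2, 5, 7]
i=4: nums[4] = (2+4)%5 = 1 → [8, 1, 2, 4, 1, 5, 7]
i=5: nums[5] = (5+1)%5 = 1 → [8, 1, 2, 4, 1, 1, 7]
i=6: nums[6] = (7+1)%5 = 3 → [8, 1, 2, 4, 1, 1, 3]
sum = 20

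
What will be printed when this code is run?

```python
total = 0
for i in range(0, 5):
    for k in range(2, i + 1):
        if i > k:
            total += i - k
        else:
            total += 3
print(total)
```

13

i=2,k=2: not 2>2, total = 0+3 = 3
i=3,k=2: 3>2, total = 3+1 = 4
i=3,k=3: not 3>3, total = 4+3 = 7
i=4,k=2: 4>2, total = 7+2 = 9
i=4,k=3: 4>3, total = 9+1 = 10
i=4,k=4: not 4>4, total = 10+3 = 13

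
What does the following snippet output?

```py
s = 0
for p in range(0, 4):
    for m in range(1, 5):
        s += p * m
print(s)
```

60

p=0,m=1: s = 0+0 = 0
p=0,m=2: s = 0+0 = 0
p=0,m=3: s = 0+0 = 0
p=0,m=4: s = 0+0 = 0
p=1,m=1: s = 0+1 = 1
p=1,m=2: s = 1+2 = 3
p=1,m=3: s = 3+3 = 6
p=1,m=4: s = 6+4 = 10
p=2,m=1: s = 10+2 = 12
p=2,m=2: s = 12+4 = 16
p=2,m=3: s = 16+6 = 22
p=2,m=4: s = 22+8 = 30
p=3,m=1: s = 30+3 = 33
p=3,m=2: s = 33+6 = 39
p=3,m=3: s = 39+9 = 48
p=3,m=4: s = 48+12 = 60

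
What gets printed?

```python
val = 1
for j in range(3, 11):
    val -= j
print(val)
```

j=3: val = 1-3 = -2
j=4: val = (-2)-4 = -6
j=5: val = (-6)-5 = -11
j=6: val = (-11)-6 = -17
j=7: val = (-17)-7 = -24
j=8: val = (-24)-8 = -32
j=9: val = (-32)-9 = -41
j=10: val = (-41)-10 = -51

-51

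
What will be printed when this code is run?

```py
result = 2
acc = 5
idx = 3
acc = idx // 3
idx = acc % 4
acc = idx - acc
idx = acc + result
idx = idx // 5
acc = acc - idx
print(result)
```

2

acc = 3//3 = 1
idx = 1%4 = 1
acc = 1-1 = 0
idx = 0+2 = 2
idx = 2//5 = 0
acc = 0-0 = 0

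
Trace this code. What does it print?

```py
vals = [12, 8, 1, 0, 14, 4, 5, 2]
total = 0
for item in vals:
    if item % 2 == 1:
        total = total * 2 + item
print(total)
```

item=12: not odd
item=8: not odd
item=1: odd, total = 0*2+1 = 1
item=0: not odd
item=14: not odd
item=4: not odd
item=5: odd, total = 1*2+5 = 7
item=2: not odd

7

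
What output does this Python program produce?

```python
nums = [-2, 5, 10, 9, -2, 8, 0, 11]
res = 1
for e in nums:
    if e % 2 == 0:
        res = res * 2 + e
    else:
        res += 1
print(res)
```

113

e=-2: even, res = 1*2+(-2) = 0
e=5: not even, res = 0+1 = 1
e=10: even, res = 1*2+10 = 12
e=9: not even, res = 12+1 = 13
e=-2: even, res = 13*2+(-2) = 24
e=8: even, res = 24*2+8 = 56
e=0: even, res = 56*2+0 = 112
e=11: not even, res = 112+1 = 113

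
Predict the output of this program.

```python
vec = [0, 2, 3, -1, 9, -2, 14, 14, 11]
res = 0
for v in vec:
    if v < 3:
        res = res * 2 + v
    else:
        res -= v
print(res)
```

-65

v=0: <3, res = 0*2+0 = 0
v=2: <3, res = 0*2+2 = 2
v=3: not <3, res = 2-3 = -1
v=-1: <3, res = (-1)*2+(-1) = -3
v=9: not <3, res = (-3)-9 = -12
v=-2: <3, res = (-12)*2+(-2) = -26
v=14: not <3, res = (-26)-14 = -40
v=14: not <3, res = (-40)-14 = -54
v=11: not <3, res = (-54)-11 = -65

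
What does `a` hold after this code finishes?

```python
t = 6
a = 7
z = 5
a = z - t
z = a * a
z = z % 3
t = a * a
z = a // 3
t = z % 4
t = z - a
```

-1

a = 5-6 = -1
z = (-1)*(-1) = 1
z = 1%3 = 1
t = (-1)*(-1) = 1
z = (-1)//3 = -1
t = (-1)%4 = 3
t = (-1)-(-1) = 0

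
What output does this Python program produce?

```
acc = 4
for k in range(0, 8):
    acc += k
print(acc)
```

k=0: acc = 4+0 = 4
k=1: acc = 4+1 = 5
k=2: acc = 5+2 = 7
k=3: acc = 7+3 = 10
k=4: acc = 10+4 = 14
k=5: acc = 14+5 = 19
k=6: acc = 19+6 = 25
k=7: acc = 25+7 = 32

32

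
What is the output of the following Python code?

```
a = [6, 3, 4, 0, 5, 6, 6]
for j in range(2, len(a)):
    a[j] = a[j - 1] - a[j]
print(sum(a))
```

j=2: a[2] = 3-4 = -1 → [6, 3, -1, 0, 5, 6, 6]
j=3: a[3] = (-1)-0 = -1 → [6, 3, -1, -1, 5, 6, 6]
j=4: a[4] = (-1)-5 = -6 → [6, 3, -1, -1, -6, 6, 6]
j=5: a[5] = (-6)-6 = -12 → [6, 3, -1, -1, -6, -12, 6]
j=6: a[6] = (-12)-6 = -18 → [6, 3, -1, -1, -6, -12, -18]
sum = -29

-29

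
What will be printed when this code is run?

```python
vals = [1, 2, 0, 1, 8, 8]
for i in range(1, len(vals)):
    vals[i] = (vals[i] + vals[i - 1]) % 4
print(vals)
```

[1, 3, 3, 0, 0, 0]

i=1: vals[1] = (2+1)%4 = 3 → [1, 3, 0, 1, 8, 8]
i=2: vals[2] = (0+3)%4 = 3 → [1, 3, 3, 1, 8, 8]
i=3: vals[3] = (1+3)%4 = 0 → [1, 3, 3, 0, 8, 8]
i=4: vals[4] = (8+0)%4 = 0 → [1, 3, 3, 0, 0, 8]
i=5: vals[5] = (8+0)%4 = 0 → [1, 3, 3, 0, 0, 0]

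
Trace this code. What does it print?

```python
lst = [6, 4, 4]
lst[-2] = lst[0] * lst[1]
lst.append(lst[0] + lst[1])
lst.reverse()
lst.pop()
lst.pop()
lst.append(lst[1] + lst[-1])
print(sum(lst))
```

42

lst[-2] = lst[0]*lst[1] = 6*4 = 24 → [6, 24, 4]
append lst[0]+lst[1] = 6+24 = 30 → [6, 24, 4, 30]
reverse → [30, 4, 24, 6]
pop() removes 6 → [30, 4, 24]
pop() removes 24 → [30, 4]
append lst[1]+lst[-1] = 4+4 = 8 → [30, 4, 8]
sum = 42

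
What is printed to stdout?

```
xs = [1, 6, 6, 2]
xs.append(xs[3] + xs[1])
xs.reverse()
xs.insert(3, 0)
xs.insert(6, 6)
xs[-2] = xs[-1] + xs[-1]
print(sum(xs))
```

40

append xs[3]+xs[1] = 2+6 = 8 → [1, 6, 6, 2, 8]
reverse → [8, 2, 6, 6, 1]
insert 0 at 3 → [8, 2, 6, 0, 6, 1]
insert 6 at 6 → [8, 2, 6, 0, 6, 1, 6]
xs[-2] = xs[-1]+xs[-1] = 6+6 = 12 → [8, 2, 6, 0, 6, 12, 6]
sum = 40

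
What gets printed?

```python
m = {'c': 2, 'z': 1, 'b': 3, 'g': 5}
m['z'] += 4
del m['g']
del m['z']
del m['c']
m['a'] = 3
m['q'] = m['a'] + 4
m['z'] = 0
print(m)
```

m['z'] = 1+4 = 5 → {'c': 2, 'z': 5, 'b': 3, 'g': 5}
del 'g' → {'c': 2, 'z': 5, 'b': 3}
del 'z' → {'c': 2, 'b': 3}
del 'c' → {'b': 3}
m['a'] = 3 → {'b': 3, 'a': 3}
m['q'] = m['a']+4 = 7 → {'b': 3, 'a': 3, 'q': 7}
m['z'] = 0 → {'b': 3, 'a': 3, 'q': 7, 'z': 0}

{'b': 3, 'a': 3, 'q': 7, 'z': 0}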